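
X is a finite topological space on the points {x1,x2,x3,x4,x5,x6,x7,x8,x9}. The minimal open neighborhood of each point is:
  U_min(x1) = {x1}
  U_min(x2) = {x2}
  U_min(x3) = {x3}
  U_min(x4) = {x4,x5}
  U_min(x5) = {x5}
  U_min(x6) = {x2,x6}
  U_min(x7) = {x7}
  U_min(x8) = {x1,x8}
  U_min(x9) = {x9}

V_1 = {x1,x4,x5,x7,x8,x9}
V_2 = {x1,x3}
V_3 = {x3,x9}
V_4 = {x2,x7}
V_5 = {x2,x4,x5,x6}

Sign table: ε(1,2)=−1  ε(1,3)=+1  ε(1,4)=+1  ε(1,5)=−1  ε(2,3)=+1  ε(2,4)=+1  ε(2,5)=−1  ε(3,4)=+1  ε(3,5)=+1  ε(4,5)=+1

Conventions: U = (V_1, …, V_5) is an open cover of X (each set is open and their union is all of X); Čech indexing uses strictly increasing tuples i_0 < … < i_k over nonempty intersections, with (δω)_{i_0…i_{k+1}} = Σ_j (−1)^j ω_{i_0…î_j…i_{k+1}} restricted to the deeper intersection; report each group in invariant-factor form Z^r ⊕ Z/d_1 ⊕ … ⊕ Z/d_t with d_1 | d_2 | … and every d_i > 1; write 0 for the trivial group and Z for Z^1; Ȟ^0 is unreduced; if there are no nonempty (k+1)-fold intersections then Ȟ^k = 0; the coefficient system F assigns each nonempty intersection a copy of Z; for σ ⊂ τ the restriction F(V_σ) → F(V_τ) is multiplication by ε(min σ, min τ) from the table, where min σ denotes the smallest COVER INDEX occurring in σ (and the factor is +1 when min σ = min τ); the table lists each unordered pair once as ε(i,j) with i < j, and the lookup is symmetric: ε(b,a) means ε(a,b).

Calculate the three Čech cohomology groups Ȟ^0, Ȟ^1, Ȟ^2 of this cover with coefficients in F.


Ȟ^0(U;F) ≅ 0,  Ȟ^1(U;F) ≅ Z ⊕ Z/2,  Ȟ^2(U;F) ≅ 0

nonempty overlaps:
  V12={x1} V13={x9} V14={x7} V15={x4,x5} V23={x3} V45={x2}
C dims 5,6; δ0: rk 5, SNF 1^4·2
degree 0: 5−5−0 = 0 → Ȟ^0 ≅ 0
degree 1: 6−0−5 = 1 plus torsion [2] → Ȟ^1 ≅ Z ⊕ Z/2
degree 2: 0−0−0 = 0 → Ȟ^2 ≅ 0


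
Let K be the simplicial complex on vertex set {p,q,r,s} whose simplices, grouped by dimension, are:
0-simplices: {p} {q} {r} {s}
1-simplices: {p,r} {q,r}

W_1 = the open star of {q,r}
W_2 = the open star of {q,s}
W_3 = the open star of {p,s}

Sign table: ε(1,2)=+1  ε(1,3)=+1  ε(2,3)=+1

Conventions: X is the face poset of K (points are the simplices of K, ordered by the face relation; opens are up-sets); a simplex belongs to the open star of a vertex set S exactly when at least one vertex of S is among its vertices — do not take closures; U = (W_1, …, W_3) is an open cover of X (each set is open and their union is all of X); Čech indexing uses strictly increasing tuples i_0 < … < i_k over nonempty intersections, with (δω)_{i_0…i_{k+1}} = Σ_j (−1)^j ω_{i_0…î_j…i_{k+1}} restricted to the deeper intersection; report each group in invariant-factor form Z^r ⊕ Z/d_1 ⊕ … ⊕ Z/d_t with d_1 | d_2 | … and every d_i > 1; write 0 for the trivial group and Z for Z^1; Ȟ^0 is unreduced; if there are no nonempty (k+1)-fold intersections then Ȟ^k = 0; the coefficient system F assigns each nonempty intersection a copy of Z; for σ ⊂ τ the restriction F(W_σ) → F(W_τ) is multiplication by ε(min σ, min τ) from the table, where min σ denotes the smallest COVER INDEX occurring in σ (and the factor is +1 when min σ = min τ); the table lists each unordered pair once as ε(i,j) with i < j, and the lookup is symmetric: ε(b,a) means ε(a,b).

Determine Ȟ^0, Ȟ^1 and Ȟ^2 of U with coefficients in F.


cover nerve:
  W1={{q},{r},{p,r},{q,r}} W2={{q},{s},{q,r}} W3={{p},{s},{p,r}}
  W12={{q},{q,r}} W13={{p,r}} W23={{s}}
C dims 3,3; δ0: rk 2, SNF 1^2
Ȟ^0: (3−2)−0=1 ⇒ Z
Ȟ^1: (3−0)−2=1 ⇒ Z
Ȟ^2: (0−0)−0=0 ⇒ 0

Ȟ^0 = Z, Ȟ^1 = Z, Ȟ^2 = 0


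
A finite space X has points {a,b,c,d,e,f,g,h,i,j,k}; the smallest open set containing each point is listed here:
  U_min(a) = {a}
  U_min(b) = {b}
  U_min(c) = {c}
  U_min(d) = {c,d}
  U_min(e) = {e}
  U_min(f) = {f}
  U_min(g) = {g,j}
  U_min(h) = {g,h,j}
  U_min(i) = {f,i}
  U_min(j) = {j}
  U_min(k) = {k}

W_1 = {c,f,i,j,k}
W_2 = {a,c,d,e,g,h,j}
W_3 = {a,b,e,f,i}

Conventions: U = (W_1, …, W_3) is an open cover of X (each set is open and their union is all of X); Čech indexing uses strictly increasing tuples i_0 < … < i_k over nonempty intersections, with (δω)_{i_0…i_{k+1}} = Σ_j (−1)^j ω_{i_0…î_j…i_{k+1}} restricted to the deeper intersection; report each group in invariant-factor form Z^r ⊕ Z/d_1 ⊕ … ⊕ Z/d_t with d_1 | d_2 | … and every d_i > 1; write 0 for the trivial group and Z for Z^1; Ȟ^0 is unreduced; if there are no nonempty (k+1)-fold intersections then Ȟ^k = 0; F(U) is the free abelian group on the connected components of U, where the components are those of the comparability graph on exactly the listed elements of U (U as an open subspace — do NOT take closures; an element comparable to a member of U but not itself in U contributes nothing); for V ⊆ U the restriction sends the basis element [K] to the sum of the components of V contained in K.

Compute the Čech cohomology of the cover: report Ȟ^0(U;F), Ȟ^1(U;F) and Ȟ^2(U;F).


Ȟ^0 ≅ Z^7,  Ȟ^1 ≅ 0,  Ȟ^2 ≅ 0

intersection data:
  W12={c,j} W13={f,i} W23={a,e}
components per intersection:
  W1: {c} {f,i} {j} {k}
  W2: {a} {c,d} {e} {g,h,j}
  W3: {a} {b} {e} {f,i}
  W12: {c} {j}
  W13: {f,i}
  W23: {a} {e}
C dims 12,5; δ0: rk 5, SNF 1^5
Ȟ^0 = (12 − 5) − 0 = 7, so Ȟ^0 ≅ Z^7
Ȟ^1 = (5 − 0) − 5 = 0, so Ȟ^1 ≅ 0
Ȟ^2 = (0 − 0) − 0 = 0, so Ȟ^2 ≅ 0


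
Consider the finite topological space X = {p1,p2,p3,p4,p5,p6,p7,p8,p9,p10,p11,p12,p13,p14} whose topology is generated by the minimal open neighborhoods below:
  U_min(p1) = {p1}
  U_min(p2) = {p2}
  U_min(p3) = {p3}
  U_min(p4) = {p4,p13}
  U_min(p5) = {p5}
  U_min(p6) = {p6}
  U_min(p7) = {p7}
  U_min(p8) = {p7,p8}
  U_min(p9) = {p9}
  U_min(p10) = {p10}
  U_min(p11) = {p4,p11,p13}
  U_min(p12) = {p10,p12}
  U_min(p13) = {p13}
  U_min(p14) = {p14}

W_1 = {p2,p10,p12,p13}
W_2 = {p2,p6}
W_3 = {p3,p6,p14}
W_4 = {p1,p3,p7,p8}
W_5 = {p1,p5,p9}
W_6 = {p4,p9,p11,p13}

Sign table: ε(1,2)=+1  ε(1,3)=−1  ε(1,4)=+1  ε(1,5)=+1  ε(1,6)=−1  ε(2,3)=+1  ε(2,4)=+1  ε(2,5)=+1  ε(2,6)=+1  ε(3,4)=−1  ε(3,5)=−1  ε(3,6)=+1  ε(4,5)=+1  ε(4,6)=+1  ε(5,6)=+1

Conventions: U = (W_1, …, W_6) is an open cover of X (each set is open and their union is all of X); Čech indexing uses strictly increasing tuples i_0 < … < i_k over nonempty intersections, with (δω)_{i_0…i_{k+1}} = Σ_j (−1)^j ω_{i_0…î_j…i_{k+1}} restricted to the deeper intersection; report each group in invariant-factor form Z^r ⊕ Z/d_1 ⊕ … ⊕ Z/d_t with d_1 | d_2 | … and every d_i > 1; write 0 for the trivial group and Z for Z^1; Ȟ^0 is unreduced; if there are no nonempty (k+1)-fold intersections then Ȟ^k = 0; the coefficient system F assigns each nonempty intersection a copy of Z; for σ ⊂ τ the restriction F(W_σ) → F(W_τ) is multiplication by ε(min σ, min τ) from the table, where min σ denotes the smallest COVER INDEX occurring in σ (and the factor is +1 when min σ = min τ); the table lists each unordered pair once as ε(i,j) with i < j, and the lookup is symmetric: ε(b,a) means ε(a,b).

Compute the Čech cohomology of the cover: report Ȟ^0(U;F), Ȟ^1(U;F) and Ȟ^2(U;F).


Ȟ^0 = Z; Ȟ^1 = Z; Ȟ^2 = 0

nonempty intersections:
  W12={p2} W16={p13} W23={p6} W34={p3} W45={p1} W56={p9}
C dims 6,6; δ0: rk 5, SNF 1^5
Ȟ^0: (6−5)−0=1 ⇒ Z
Ȟ^1: (6−0)−5=1 ⇒ Z
Ȟ^2: (0−0)−0=0 ⇒ 0


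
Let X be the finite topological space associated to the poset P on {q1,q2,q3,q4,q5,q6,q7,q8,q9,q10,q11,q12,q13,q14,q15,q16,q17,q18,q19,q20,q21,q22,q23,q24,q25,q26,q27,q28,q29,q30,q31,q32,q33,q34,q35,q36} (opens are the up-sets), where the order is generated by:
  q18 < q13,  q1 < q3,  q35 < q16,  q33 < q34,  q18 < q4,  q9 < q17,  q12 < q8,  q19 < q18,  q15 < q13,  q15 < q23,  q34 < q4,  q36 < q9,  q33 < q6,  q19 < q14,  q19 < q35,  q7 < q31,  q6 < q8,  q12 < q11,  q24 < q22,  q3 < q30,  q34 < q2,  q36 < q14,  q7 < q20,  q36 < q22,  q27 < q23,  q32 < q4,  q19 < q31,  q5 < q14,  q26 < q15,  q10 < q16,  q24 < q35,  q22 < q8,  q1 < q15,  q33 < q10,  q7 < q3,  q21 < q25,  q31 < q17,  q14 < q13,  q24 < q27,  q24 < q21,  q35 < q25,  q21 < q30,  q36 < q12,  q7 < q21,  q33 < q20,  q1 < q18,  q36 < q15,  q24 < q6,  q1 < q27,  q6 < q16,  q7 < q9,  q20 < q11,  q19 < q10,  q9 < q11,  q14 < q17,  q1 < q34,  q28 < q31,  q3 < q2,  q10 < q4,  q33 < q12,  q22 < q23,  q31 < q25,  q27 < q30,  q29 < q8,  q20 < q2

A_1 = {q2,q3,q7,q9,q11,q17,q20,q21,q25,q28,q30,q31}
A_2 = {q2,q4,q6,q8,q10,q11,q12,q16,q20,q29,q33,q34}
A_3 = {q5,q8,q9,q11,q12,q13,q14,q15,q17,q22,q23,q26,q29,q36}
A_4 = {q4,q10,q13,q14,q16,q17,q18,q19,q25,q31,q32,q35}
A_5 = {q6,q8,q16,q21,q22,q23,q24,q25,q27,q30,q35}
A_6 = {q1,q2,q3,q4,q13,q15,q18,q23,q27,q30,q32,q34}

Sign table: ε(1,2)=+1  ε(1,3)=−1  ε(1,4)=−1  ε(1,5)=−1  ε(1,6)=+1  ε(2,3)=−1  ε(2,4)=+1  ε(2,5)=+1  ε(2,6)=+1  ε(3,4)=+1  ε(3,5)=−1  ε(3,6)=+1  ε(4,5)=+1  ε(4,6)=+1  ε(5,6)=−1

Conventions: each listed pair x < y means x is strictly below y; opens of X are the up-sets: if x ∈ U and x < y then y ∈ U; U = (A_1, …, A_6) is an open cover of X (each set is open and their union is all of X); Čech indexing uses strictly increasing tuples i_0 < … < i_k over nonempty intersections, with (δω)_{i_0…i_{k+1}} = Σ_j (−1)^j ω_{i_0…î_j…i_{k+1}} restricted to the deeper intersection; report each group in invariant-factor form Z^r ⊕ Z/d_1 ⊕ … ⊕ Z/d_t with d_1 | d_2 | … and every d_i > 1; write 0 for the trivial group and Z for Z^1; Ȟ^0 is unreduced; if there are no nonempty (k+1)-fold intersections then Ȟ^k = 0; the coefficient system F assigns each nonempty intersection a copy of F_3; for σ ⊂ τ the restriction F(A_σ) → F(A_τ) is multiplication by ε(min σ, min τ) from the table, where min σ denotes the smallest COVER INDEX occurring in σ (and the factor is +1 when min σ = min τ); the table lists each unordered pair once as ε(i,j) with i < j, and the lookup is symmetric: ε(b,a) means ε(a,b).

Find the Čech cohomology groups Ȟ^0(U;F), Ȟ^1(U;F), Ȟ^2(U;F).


nerve of the cover:
  A12={q2,q11,q20} A13={q9,q11,q17} A14={q17,q25,q31} A15={q21,q25,q30} A16={q2,q3,q30} A23={q8,q11,q12,q29} A24={q4,q10,q16} A25={q6,q8,q16} A26={q2,q4,q34} A34={q13,q14,q17} A35={q8,q22,q23} A36={q13,q15,q23} A45={q16,q25,q35} A46={q4,q13,q18,q32} A56={q23,q27,q30}
  A123={q11} A126={q2} A134={q17} A145={q25} A156={q30} A235={q8} A245={q16} A246={q4} A346={q13} A356={q23}
C dims 6,15,10; δ0: rk_F3 6; δ1: rk_F3 9
Ȟ^0 = (6 − 6) − 0 = 0, so Ȟ^0 ≅ 0
Ȟ^1 = (15 − 9) − 6 = 0, so Ȟ^1 ≅ 0
Ȟ^2 = (10 − 0) − 9 = 1, so Ȟ^2 ≅ Z/3

Ȟ^0 = 0,  Ȟ^1 = 0,  Ȟ^2 = Z/3


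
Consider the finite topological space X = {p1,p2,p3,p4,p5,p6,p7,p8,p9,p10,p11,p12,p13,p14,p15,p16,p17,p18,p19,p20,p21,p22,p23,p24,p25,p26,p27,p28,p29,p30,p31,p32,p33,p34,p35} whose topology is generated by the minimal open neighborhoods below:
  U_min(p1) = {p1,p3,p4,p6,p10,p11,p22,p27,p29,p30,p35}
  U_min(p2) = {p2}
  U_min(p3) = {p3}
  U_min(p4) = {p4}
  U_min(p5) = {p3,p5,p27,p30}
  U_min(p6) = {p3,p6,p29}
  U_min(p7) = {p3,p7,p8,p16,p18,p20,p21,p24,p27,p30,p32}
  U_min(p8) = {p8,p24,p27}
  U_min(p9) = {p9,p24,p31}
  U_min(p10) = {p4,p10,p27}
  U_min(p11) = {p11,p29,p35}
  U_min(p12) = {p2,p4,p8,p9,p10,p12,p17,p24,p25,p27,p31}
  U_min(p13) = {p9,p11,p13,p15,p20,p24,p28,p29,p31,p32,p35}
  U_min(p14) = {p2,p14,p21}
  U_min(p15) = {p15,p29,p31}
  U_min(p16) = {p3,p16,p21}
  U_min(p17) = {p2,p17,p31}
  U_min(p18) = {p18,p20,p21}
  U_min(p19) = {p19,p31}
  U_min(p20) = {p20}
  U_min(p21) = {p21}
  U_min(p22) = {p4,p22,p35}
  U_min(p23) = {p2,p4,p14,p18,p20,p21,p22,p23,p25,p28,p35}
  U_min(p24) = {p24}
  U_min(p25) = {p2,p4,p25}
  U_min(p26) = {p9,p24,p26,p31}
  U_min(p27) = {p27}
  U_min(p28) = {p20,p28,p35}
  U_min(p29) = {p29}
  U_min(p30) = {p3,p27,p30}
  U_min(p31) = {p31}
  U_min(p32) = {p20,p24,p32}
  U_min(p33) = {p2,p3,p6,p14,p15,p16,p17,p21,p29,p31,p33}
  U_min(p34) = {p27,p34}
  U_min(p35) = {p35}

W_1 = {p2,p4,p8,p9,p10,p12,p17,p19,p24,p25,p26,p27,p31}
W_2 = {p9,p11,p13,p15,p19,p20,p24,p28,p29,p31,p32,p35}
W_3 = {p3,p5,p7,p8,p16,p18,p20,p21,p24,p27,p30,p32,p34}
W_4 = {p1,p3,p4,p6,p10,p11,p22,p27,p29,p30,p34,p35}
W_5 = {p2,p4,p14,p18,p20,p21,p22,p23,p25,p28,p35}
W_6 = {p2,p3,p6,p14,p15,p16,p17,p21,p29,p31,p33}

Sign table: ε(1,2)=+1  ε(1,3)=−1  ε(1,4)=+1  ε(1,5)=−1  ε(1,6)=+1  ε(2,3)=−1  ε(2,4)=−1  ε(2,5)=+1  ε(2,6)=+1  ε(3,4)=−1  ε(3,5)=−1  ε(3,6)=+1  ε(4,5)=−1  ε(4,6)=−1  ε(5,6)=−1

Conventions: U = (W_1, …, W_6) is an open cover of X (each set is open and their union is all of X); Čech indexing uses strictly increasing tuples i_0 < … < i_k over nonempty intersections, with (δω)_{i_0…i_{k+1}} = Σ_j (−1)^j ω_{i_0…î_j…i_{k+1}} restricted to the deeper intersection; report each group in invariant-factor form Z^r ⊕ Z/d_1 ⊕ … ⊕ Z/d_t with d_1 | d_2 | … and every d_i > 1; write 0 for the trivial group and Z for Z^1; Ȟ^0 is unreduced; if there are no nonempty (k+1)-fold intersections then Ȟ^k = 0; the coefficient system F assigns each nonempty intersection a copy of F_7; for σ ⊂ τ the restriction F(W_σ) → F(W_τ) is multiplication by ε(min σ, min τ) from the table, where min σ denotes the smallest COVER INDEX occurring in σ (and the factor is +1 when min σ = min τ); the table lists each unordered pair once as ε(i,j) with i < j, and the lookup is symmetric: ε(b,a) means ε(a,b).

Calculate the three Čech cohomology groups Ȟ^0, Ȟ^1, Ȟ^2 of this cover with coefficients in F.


nerve of the cover:
  W12={p9,p19,p24,p31} W13={p8,p24,p27} W14={p4,p10,p27} W15={p2,p4,p25} W16={p2,p17,p31} W23={p20,p24,p32} W24={p11,p29,p35} W25={p20,p28,p35} W26={p15,p29,p31} W34={p3,p27,p30,p34} W35={p18,p20,p21} W36={p3,p16,p21} W45={p4,p22,p35} W46={p3,p6,p29} W56={p2,p14,p21}
  W123={p24} W126={p31} W134={p27} W145={p4} W156={p2} W235={p20} W245={p35} W246={p29} W346={p3} W356={p21}
C dims 6,15,10; δ0: rk_F7 6; δ1: rk_F7 9
Ȟ^0 = (6 − 6) − 0 = 0, so Ȟ^0 ≅ 0
Ȟ^1 = (15 − 9) − 6 = 0, so Ȟ^1 ≅ 0
Ȟ^2 = (10 − 0) − 9 = 1, so Ȟ^2 ≅ Z/7

Ȟ^0 ≅ 0, Ȟ^1 ≅ 0 and Ȟ^2 ≅ Z/7


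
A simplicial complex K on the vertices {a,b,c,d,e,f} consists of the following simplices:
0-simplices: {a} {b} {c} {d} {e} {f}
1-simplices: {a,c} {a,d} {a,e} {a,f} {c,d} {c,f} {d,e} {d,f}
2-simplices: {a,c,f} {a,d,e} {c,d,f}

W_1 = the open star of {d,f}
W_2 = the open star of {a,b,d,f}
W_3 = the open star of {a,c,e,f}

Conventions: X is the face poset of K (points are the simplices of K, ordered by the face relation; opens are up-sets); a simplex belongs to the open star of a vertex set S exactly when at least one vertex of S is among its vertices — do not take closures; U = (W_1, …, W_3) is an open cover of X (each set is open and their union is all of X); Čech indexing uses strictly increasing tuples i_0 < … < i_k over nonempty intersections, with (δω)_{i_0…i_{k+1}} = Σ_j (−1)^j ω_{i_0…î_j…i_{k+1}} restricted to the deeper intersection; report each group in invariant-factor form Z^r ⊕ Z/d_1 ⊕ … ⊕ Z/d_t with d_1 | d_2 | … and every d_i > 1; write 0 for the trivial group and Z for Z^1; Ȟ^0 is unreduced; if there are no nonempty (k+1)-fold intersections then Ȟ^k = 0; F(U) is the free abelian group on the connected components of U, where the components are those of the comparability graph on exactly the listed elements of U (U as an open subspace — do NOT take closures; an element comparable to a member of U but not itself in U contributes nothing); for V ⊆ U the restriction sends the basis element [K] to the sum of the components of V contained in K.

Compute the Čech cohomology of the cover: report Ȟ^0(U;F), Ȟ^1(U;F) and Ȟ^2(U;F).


intersection data:
  W1={{d},{f},{a,d},{a,f},{c,d},{c,f},{d,e},{d,f},{a,c,f},{a,d,e},{c,d,f}} W2={{a},{b},{d},{f},{a,c},{a,d},{a,e},{a,f},{c,d},{c,f},{d,e},{d,f},{a,c,f},{a,d,e},{c,d,f}} W3={{a},{c},{e},{f},{a,c},{a,d},{a,e},{a,f},{c,d},{c,f},{d,e},{d,f},{a,c,f},{a,d,e},{c,d,f}}
  W12={{d},{f},{a,d},{a,f},{c,d},{c,f},{d,e},{d,f},{a,c,f},{a,d,e},{c,d,f}} W13={{f},{a,d},{a,f},{c,d},{c,f},{d,e},{d,f},{a,c,f},{a,d,e},{c,d,f}} W23={{a},{f},{a,c},{a,d},{a,e},{a,f},{c,d},{c,f},{d,e},{d,f},{a,c,f},{a,d,e},{c,d,f}}
  W123={{f},{a,d},{a,f},{c,d},{c,f},{d,e},{d,f},{a,c,f},{a,d,e},{c,d,f}}
components per intersection:
  W1: {{d},{f},{a,d},{a,f},{c,d},{c,f},{d,e},{d,f},{a,c,f},{a,d,e},{c,d,f}}
  W2: {{a},{d},{f},{a,c},{a,d},{a,e},{a,f},{c,d},{c,f},{d,e},{d,f},{a,c,f},{a,d,e},{c,d,f}} {{b}}
  W3: {{a},{c},{e},{f},{a,c},{a,d},{a,e},{a,f},{c,d},{c,f},{d,e},{d,f},{a,c,f},{a,d,e},{c,d,f}}
  W12: {{d},{f},{a,d},{a,f},{c,d},{c,f},{d,e},{d,f},{a,c,f},{a,d,e},{c,d,f}}
  W13: {{f},{a,f},{c,d},{c,f},{d,f},{a,c,f},{c,d,f}} {{a,d},{d,e},{a,d,e}}
  W23: {{a},{f},{a,c},{a,d},{a,e},{a,f},{c,d},{c,f},{d,e},{d,f},{a,c,f},{a,d,e},{c,d,f}}
  W123: {{f},{a,f},{c,d},{c,f},{d,f},{a,c,f},{c,d,f}} {{a,d},{d,e},{a,d,e}}
C dims 4,4,2; δ0: rk 2, SNF 1^2; δ1: rk 2, SNF 1^2
Ȟ^0 = (4 − 2) − 0 = 2, so Ȟ^0 ≅ Z^2
Ȟ^1 = (4 − 2) − 2 = 0, so Ȟ^1 ≅ 0
Ȟ^2 = (2 − 0) − 2 = 0, so Ȟ^2 ≅ 0

Ȟ^0 ≅ Z^2; Ȟ^1 ≅ 0; Ȟ^2 ≅ 0


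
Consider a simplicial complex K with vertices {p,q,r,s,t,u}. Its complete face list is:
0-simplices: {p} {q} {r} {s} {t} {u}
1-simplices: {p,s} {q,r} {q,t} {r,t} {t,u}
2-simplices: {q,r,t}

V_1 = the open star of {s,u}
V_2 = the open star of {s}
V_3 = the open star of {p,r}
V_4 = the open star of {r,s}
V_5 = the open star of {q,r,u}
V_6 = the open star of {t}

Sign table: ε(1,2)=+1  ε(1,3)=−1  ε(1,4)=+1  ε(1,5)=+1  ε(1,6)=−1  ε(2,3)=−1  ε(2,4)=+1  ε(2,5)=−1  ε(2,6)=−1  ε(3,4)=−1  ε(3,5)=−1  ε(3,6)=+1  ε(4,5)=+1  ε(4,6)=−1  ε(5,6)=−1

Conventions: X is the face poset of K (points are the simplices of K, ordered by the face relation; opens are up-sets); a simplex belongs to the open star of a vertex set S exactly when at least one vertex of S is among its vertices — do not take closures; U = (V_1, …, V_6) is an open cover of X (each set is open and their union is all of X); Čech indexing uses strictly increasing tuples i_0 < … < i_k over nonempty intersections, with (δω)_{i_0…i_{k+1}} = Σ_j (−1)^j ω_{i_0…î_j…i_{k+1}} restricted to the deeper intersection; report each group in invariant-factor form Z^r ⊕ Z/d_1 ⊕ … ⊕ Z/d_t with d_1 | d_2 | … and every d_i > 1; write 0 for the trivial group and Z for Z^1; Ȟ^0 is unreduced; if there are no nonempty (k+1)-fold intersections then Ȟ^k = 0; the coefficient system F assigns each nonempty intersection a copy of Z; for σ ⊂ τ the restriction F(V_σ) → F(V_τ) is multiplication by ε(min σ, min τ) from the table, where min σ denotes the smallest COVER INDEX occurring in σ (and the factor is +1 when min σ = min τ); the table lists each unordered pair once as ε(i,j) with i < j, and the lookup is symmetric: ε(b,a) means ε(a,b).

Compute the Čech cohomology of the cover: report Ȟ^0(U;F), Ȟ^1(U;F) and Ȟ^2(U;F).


Ȟ^0 = Z, Ȟ^1 = Z, Ȟ^2 = 0

nerve of the cover:
  V1={{s},{u},{p,s},{t,u}} V2={{s},{p,s}} V3={{p},{r},{p,s},{q,r},{r,t},{q,r,t}} V4={{r},{s},{p,s},{q,r},{r,t},{q,r,t}} V5={{q},{r},{u},{q,r},{q,t},{r,t},{t,u},{q,r,t}} V6={{t},{q,t},{r,t},{t,u},{q,r,t}}
  V12={{s},{p,s}} V13={{p,s}} V14={{s},{p,s}} V15={{u},{t,u}} V16={{t,u}} V23={{p,s}} V24={{s},{p,s}} V34={{r},{p,s},{q,r},{r,t},{q,r,t}} V35={{r},{q,r},{r,t},{q,r,t}} V36={{r,t},{q,r,t}} V45={{r},{q,r},{r,t},{q,r,t}} V46={{r,t},{q,r,t}} V56={{q,t},{r,t},{t,u},{q,r,t}}
  V123={{p,s}} V124={{s},{p,s}} V134={{p,s}} V156={{t,u}} V234={{p,s}} V345={{r},{q,r},{r,t},{q,r,t}} V346={{r,t},{q,r,t}} V356={{r,t},{q,r,t}} V456={{r,t},{q,r,t}}
  V1234={{p,s}} V3456={{r,t},{q,r,t}}
C dims 6,13,9,2; δ0: rk 5, SNF 1^5; δ1: rk 7, SNF 1^7; δ2: rk 2, SNF 1^2
Ȟ^0 = (6 − 5) − 0 = 1, so Ȟ^0 ≅ Z
Ȟ^1 = (13 − 7) − 5 = 1, so Ȟ^1 ≅ Z
Ȟ^2 = (9 − 2) − 7 = 0, so Ȟ^2 ≅ 0


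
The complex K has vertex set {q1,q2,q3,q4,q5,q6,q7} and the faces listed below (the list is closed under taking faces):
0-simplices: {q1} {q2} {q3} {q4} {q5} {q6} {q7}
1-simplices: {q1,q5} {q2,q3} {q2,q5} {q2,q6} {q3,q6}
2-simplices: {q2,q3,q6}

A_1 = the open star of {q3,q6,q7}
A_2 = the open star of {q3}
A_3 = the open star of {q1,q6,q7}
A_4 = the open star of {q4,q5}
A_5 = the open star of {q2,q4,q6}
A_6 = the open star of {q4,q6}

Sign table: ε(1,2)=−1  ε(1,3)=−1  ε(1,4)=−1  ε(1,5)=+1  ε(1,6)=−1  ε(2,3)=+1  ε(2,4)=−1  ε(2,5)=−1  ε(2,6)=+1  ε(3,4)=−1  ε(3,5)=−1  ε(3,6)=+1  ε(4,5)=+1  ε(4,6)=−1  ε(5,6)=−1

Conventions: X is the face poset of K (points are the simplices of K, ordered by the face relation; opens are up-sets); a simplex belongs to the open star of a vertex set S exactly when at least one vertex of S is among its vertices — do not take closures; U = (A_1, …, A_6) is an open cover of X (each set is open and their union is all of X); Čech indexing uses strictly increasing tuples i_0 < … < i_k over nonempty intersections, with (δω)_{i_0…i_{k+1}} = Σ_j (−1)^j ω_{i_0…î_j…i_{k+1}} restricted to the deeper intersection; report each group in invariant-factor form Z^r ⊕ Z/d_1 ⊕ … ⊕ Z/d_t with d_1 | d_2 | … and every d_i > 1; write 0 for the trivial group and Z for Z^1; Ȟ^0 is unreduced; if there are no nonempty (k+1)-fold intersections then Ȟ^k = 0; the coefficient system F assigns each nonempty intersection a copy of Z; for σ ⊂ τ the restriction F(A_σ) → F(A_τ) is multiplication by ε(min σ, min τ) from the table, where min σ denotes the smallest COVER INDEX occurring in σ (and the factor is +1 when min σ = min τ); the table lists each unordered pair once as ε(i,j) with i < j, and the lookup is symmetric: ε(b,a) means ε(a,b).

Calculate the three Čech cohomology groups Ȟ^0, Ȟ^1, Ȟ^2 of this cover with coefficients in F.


Ȟ^0 ≅ Z; Ȟ^1 ≅ Z; Ȟ^2 ≅ 0

nonempty intersections:
  A1={{q3},{q6},{q7},{q2,q3},{q2,q6},{q3,q6},{q2,q3,q6}} A2={{q3},{q2,q3},{q3,q6},{q2,q3,q6}} A3={{q1},{q6},{q7},{q1,q5},{q2,q6},{q3,q6},{q2,q3,q6}} A4={{q4},{q5},{q1,q5},{q2,q5}} A5={{q2},{q4},{q6},{q2,q3},{q2,q5},{q2,q6},{q3,q6},{q2,q3,q6}} A6={{q4},{q6},{q2,q6},{q3,q6},{q2,q3,q6}}
  A12={{q3},{q2,q3},{q3,q6},{q2,q3,q6}} A13={{q6},{q7},{q2,q6},{q3,q6},{q2,q3,q6}} A15={{q6},{q2,q3},{q2,q6},{q3,q6},{q2,q3,q6}} A16={{q6},{q2,q6},{q3,q6},{q2,q3,q6}} A23={{q3,q6},{q2,q3,q6}} A25={{q2,q3},{q3,q6},{q2,q3,q6}} A26={{q3,q6},{q2,q3,q6}} A34={{q1,q5}} A35={{q6},{q2,q6},{q3,q6},{q2,q3,q6}} A36={{q6},{q2,q6},{q3,q6},{q2,q3,q6}} A45={{q4},{q2,q5}} A46={{q4}} A56={{q4},{q6},{q2,q6},{q3,q6},{q2,q3,q6}}
  A123={{q3,q6},{q2,q3,q6}} A125={{q2,q3},{q3,q6},{q2,q3,q6}} A126={{q3,q6},{q2,q3,q6}} A135={{q6},{q2,q6},{q3,q6},{q2,q3,q6}} A136={{q6},{q2,q6},{q3,q6},{q2,q3,q6}} A156={{q6},{q2,q6},{q3,q6},{q2,q3,q6}} A235={{q3,q6},{q2,q3,q6}} A236={{q3,q6},{q2,q3,q6}} A256={{q3,q6},{q2,q3,q6}} A356={{q6},{q2,q6},{q3,q6},{q2,q3,q6}} A456={{q4}}
  A1235={{q3,q6},{q2,q3,q6}} A1236={{q3,q6},{q2,q3,q6}} A1256={{q3,q6},{q2,q3,q6}} A1356={{q6},{q2,q6},{q3,q6},{q2,q3,q6}} A2356={{q3,q6},{q2,q3,q6}}
  A12356={{q3,q6},{q2,q3,q6}}
C dims 6,13,11,5; δ0: rk 5, SNF 1^5; δ1: rk 7, SNF 1^7; δ2: rk 4, SNF 1^4
Ȟ^0: (6−5)−0=1 ⇒ Z
Ȟ^1: (13−7)−5=1 ⇒ Z
Ȟ^2: (11−4)−7=0 ⇒ 0


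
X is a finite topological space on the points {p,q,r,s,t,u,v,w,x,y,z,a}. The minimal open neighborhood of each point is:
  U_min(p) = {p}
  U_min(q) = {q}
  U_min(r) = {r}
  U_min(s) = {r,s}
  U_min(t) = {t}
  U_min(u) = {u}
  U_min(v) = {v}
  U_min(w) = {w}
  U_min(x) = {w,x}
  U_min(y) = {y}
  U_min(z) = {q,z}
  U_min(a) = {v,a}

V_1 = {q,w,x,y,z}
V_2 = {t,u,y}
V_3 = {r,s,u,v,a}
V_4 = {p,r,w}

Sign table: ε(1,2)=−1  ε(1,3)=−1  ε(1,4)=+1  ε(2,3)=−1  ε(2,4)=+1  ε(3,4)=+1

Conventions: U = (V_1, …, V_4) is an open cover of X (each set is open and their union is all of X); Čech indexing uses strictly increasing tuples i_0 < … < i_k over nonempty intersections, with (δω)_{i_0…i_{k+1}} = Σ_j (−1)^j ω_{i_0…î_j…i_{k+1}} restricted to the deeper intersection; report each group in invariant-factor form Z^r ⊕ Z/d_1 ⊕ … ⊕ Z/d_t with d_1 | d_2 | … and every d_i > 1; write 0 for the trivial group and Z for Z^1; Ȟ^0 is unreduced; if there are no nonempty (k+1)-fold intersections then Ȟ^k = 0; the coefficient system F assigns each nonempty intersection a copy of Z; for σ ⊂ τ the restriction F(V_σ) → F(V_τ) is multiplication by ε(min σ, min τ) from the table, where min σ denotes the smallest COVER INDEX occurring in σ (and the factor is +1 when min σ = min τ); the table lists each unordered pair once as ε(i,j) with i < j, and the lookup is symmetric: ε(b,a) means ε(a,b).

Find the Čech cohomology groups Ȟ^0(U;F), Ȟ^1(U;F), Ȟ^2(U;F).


Ȟ^0(U;F) ≅ Z, Ȟ^1(U;F) ≅ Z and Ȟ^2(U;F) ≅ 0

cover nerve:
  V12={y} V14={w} V23={u} V34={r}
C dims 4,4; δ0: rk 3, SNF 1^3
Ȟ^0: (4−3)−0=1 ⇒ Z
Ȟ^1: (4−0)−3=1 ⇒ Z
Ȟ^2: (0−0)−0=0 ⇒ 0


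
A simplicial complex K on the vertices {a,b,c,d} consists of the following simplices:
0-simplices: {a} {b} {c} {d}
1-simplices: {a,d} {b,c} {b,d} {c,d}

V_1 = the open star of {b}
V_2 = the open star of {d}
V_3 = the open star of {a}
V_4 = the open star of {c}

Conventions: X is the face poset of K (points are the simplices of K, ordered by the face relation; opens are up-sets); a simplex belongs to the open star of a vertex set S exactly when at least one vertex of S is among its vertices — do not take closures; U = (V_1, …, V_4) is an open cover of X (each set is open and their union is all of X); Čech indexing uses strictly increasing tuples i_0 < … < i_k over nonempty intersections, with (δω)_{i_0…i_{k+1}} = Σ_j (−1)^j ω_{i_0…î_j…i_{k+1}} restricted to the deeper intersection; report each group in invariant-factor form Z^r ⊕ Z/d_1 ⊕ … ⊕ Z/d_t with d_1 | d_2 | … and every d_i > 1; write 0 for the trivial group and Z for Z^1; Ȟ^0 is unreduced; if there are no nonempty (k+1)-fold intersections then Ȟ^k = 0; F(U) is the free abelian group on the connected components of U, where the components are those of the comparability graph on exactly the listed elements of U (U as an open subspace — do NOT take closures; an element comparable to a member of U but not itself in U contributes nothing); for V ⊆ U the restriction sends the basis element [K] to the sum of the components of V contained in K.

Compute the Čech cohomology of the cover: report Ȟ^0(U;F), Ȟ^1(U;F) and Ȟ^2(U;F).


cover nerve:
  V1={{b},{b,c},{b,d}} V2={{d},{a,d},{b,d},{c,d}} V3={{a},{a,d}} V4={{c},{b,c},{c,d}}
  V12={{b,d}} V14={{b,c}} V23={{a,d}} V24={{c,d}}
components per intersection:
  V1: {{b},{b,c},{b,d}}
  V2: {{d},{a,d},{b,d},{c,d}}
  V3: {{a},{a,d}}
  V4: {{c},{b,c},{c,d}}
  V12: {{b,d}}
  V14: {{b,c}}
  V23: {{a,d}}
  V24: {{c,d}}
C dims 4,4; δ0: rk 3, SNF 1^3
Ȟ^0: (4−3)−0=1 ⇒ Z
Ȟ^1: (4−0)−3=1 ⇒ Z
Ȟ^2: (0−0)−0=0 ⇒ 0

Ȟ^0 = Z, Ȟ^1 = Z and Ȟ^2 = 0


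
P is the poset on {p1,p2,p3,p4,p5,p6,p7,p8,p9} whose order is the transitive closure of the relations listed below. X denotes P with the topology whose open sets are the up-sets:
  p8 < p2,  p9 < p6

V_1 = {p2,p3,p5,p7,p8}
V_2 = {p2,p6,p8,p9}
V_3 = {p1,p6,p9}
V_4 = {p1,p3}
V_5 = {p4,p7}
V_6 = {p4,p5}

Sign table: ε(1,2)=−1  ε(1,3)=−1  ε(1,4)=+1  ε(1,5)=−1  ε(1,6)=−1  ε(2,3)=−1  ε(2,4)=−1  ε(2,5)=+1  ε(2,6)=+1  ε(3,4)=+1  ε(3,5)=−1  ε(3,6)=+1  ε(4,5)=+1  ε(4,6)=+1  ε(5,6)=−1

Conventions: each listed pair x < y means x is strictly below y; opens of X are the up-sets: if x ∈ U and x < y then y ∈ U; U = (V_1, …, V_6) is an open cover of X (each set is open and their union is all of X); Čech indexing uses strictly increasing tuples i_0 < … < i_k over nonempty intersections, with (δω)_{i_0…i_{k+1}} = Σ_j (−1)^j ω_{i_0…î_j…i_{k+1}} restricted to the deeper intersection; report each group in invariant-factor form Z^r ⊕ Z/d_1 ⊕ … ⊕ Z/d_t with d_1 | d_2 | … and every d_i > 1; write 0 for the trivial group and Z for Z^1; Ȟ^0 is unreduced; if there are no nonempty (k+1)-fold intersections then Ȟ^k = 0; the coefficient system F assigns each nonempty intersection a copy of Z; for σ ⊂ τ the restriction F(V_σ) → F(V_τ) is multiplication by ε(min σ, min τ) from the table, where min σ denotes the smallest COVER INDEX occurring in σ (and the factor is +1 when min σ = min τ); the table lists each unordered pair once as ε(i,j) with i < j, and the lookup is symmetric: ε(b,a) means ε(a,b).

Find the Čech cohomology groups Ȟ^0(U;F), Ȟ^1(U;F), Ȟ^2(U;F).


Ȟ^0 = 0, Ȟ^1 = Z ⊕ Z/2, Ȟ^2 = 0

cover nerve:
  V12={p2,p8} V14={p3} V15={p7} V16={p5} V23={p6,p9} V34={p1} V56={p4}
C dims 6,7; δ0: rk 6, SNF 1^5·2
Ȟ^0: (6−6)−0=0 ⇒ 0
Ȟ^1: (7−0)−6=1 plus torsion [2] ⇒ Z ⊕ Z/2
Ȟ^2: (0−0)−0=0 ⇒ 0


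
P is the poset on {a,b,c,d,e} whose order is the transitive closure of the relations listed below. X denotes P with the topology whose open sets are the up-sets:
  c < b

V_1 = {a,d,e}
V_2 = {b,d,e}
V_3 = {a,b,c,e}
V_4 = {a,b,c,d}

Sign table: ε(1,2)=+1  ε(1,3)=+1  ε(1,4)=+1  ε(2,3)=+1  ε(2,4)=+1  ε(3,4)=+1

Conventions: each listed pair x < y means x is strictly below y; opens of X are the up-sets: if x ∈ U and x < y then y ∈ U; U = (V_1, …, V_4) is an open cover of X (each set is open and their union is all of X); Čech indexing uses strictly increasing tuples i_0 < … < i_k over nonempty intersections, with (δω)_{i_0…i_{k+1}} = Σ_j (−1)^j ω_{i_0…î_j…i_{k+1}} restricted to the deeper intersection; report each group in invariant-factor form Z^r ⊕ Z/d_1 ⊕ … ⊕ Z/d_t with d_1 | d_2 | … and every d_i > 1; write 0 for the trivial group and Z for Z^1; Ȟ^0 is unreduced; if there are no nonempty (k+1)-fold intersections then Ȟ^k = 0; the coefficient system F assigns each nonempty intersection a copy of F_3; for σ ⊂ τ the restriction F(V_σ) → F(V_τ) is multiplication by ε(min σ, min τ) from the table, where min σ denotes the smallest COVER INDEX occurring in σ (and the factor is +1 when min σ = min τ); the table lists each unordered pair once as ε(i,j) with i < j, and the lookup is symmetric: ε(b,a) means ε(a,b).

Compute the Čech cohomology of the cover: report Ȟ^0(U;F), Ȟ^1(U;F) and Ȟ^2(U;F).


Ȟ^0 = Z/3, Ȟ^1 = 0 and Ȟ^2 = Z/3

cover nerve:
  V12={d,e} V13={a,e} V14={a,d} V23={b,e} V24={b,d} V34={a,b,c}
  V123={e} V124={d} V134={a} V234={b}
C dims 4,6,4; δ0: rk_F3 3; δ1: rk_F3 3
Ȟ^0: (4−3)−0=1 ⇒ Z/3
Ȟ^1: (6−3)−3=0 ⇒ 0
Ȟ^2: (4−0)−3=1 ⇒ Z/3


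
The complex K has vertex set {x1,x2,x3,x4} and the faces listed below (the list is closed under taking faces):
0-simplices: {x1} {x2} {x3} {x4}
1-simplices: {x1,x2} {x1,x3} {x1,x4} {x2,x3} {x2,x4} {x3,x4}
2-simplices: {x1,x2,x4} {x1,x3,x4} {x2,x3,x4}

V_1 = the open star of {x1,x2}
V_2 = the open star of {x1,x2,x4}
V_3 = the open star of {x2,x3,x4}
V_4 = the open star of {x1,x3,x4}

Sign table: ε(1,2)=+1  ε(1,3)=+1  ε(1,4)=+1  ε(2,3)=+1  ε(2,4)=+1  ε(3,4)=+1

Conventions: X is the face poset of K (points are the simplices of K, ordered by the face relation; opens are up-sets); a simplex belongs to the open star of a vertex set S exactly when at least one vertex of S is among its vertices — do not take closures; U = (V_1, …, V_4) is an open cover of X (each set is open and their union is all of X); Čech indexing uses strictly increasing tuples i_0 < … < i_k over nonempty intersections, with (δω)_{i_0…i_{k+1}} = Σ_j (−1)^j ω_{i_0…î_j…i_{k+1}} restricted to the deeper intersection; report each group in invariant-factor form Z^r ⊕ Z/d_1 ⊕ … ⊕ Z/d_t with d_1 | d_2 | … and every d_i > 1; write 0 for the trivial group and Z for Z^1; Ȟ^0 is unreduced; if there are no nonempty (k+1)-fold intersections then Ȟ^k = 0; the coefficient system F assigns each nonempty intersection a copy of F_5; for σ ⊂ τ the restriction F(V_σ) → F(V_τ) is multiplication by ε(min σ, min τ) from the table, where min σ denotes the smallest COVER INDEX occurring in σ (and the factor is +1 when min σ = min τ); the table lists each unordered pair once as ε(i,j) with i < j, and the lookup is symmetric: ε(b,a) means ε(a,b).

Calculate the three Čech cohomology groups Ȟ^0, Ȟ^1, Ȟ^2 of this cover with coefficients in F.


Ȟ^0 ≅ Z/5,  Ȟ^1 ≅ 0,  Ȟ^2 ≅ 0

intersection data:
  V1={{x1},{x2},{x1,x2},{x1,x3},{x1,x4},{x2,x3},{x2,x4},{x1,x2,x4},{x1,x3,x4},{x2,x3,x4}} V2={{x1},{x2},{x4},{x1,x2},{x1,x3},{x1,x4},{x2,x3},{x2,x4},{x3,x4},{x1,x2,x4},{x1,x3,x4},{x2,x3,x4}} V3={{x2},{x3},{x4},{x1,x2},{x1,x3},{x1,x4},{x2,x3},{x2,x4},{x3,x4},{x1,x2,x4},{x1,x3,x4},{x2,x3,x4}} V4={{x1},{x3},{x4},{x1,x2},{x1,x3},{x1,x4},{x2,x3},{x2,x4},{x3,x4},{x1,x2,x4},{x1,x3,x4},{x2,x3,x4}}
  V12={{x1},{x2},{x1,x2},{x1,x3},{x1,x4},{x2,x3},{x2,x4},{x1,x2,x4},{x1,x3,x4},{x2,x3,x4}} V13={{x2},{x1,x2},{x1,x3},{x1,x4},{x2,x3},{x2,x4},{x1,x2,x4},{x1,x3,x4},{x2,x3,x4}} V14={{x1},{x1,x2},{x1,x3},{x1,x4},{x2,x3},{x2,x4},{x1,x2,x4},{x1,x3,x4},{x2,x3,x4}} V23={{x2},{x4},{x1,x2},{x1,x3},{x1,x4},{x2,x3},{x2,x4},{x3,x4},{x1,x2,x4},{x1,x3,x4},{x2,x3,x4}} V24={{x1},{x4},{x1,x2},{x1,x3},{x1,x4},{x2,x3},{x2,x4},{x3,x4},{x1,x2,x4},{x1,x3,x4},{x2,x3,x4}} V34={{x3},{x4},{x1,x2},{x1,x3},{x1,x4},{x2,x3},{x2,x4},{x3,x4},{x1,x2,x4},{x1,x3,x4},{x2,x3,x4}}
  V123={{x2},{x1,x2},{x1,x3},{x1,x4},{x2,x3},{x2,x4},{x1,x2,x4},{x1,x3,x4},{x2,x3,x4}} V124={{x1},{x1,x2},{x1,x3},{x1,x4},{x2,x3},{x2,x4},{x1,x2,x4},{x1,x3,x4},{x2,x3,x4}} V134={{x1,x2},{x1,x3},{x1,x4},{x2,x3},{x2,x4},{x1,x2,x4},{x1,x3,x4},{x2,x3,x4}} V234={{x4},{x1,x2},{x1,x3},{x1,x4},{x2,x3},{x2,x4},{x3,x4},{x1,x2,x4},{x1,x3,x4},{x2,x3,x4}}
  V1234={{x1,x2},{x1,x3},{x1,x4},{x2,x3},{x2,x4},{x1,x2,x4},{x1,x3,x4},{x2,x3,x4}}
C dims 4,6,4,1; δ0: rk_F5 3; δ1: rk_F5 3; δ2: rk_F5 1
Ȟ^0 = (4 − 3) − 0 = 1, so Ȟ^0 ≅ Z/5
Ȟ^1 = (6 − 3) − 3 = 0, so Ȟ^1 ≅ 0
Ȟ^2 = (4 − 1) − 3 = 0, so Ȟ^2 ≅ 0


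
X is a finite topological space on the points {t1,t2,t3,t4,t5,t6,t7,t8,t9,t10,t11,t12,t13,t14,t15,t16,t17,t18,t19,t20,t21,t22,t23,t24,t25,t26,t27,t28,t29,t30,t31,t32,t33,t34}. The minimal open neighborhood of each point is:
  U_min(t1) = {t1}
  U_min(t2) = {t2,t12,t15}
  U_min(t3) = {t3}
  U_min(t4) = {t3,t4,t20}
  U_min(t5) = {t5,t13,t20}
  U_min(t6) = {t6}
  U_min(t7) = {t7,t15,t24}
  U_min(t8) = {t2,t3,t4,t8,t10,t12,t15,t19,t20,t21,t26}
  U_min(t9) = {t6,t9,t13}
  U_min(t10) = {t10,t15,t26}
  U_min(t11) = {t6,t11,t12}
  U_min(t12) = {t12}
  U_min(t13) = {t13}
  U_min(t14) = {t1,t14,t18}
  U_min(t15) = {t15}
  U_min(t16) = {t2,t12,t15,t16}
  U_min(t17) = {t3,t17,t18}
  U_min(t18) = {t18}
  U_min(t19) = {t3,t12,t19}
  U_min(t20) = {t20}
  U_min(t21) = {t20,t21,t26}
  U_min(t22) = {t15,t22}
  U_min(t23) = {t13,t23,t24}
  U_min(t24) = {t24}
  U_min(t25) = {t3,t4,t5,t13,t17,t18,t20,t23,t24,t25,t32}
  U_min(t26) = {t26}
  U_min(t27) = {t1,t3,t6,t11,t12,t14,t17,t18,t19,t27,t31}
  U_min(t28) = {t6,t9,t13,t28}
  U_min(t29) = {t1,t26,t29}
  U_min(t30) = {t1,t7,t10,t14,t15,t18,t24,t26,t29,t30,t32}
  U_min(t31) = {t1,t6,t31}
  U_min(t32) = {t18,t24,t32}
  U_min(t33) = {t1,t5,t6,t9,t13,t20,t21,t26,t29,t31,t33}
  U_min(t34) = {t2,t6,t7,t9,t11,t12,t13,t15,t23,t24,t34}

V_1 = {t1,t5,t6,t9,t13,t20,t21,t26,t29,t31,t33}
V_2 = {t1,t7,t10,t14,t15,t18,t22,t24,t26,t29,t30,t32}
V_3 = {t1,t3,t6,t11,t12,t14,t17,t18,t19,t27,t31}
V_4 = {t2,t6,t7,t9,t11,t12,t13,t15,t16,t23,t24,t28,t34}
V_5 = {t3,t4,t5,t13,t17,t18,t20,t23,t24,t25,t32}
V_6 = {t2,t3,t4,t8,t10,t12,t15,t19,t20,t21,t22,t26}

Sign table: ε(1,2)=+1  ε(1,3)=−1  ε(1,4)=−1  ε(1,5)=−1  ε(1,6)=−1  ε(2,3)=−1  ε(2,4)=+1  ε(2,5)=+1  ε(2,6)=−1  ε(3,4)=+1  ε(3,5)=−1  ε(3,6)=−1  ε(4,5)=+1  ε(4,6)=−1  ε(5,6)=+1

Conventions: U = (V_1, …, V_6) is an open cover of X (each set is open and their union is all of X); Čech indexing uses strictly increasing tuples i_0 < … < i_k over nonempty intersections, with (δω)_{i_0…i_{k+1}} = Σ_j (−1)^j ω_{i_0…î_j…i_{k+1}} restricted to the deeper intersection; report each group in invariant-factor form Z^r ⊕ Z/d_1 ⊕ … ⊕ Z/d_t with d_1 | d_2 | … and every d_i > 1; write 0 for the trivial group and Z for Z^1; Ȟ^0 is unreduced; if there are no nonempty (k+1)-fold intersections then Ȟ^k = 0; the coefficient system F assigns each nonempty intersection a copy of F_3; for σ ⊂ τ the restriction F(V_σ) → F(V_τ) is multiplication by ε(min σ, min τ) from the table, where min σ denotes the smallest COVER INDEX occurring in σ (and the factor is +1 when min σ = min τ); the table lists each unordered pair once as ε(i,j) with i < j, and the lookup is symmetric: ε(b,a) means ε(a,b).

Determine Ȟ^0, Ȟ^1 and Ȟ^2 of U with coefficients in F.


nerve simplices:
  V12={t1,t26,t29} V13={t1,t6,t31} V14={t6,t9,t13} V15={t5,t13,t20} V16={t20,t21,t26} V23={t1,t14,t18} V24={t7,t15,t24} V25={t18,t24,t32} V26={t10,t15,t22,t26} V34={t6,t11,t12} V35={t3,t17,t18} V36={t3,t12,t19} V45={t13,t23,t24} V46={t2,t12,t15} V56={t3,t4,t20}
  V123={t1} V126={t26} V134={t6} V145={t13} V156={t20} V235={t18} V245={t24} V246={t15} V346={t12} V356={t3}
C dims 6,15,10; δ0: rk_F3 6; δ1: rk_F3 9
degree 0: 6−6−0 = 0 → Ȟ^0 ≅ 0
degree 1: 15−9−6 = 0 → Ȟ^1 ≅ 0
degree 2: 10−0−9 = 1 → Ȟ^2 ≅ Z/3

Ȟ^0 ≅ 0,  Ȟ^1 ≅ 0,  Ȟ^2 ≅ Z/3


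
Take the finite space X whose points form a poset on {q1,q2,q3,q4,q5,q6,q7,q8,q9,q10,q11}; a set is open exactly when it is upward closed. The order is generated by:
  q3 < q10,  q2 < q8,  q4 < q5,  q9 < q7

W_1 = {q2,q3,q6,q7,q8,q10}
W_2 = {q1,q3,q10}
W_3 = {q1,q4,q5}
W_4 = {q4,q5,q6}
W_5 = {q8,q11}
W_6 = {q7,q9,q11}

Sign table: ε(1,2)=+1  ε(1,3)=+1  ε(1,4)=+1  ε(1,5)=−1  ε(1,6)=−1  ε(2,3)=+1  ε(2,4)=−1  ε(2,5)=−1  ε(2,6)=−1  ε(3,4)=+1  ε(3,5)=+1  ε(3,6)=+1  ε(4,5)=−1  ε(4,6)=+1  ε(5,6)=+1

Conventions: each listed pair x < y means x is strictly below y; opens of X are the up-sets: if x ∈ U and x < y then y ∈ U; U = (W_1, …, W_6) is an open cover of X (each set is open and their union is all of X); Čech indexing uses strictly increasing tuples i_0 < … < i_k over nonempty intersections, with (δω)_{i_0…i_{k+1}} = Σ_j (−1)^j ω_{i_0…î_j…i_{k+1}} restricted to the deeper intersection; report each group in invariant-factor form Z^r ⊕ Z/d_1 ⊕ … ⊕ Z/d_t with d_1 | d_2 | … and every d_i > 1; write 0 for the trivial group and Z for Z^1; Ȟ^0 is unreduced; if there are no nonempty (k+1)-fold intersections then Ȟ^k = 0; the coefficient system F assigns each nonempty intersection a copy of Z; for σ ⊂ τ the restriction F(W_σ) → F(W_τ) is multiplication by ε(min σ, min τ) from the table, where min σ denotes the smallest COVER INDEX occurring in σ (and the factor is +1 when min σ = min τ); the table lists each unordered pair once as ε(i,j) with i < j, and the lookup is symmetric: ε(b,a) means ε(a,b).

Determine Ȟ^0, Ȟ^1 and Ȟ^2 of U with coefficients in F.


Ȟ^0(U;F) ≅ Z, Ȟ^1(U;F) ≅ Z^2, Ȟ^2(U;F) ≅ 0

cover nerve:
  W12={q3,q10} W14={q6} W15={q8} W16={q7} W23={q1} W34={q4,q5} W56={q11}
C dims 6,7; δ0: rk 5, SNF 1^5
Ȟ^0: (6−5)−0=1 ⇒ Z
Ȟ^1: (7−0)−5=2 ⇒ Z^2
Ȟ^2: (0−0)−0=0 ⇒ 0


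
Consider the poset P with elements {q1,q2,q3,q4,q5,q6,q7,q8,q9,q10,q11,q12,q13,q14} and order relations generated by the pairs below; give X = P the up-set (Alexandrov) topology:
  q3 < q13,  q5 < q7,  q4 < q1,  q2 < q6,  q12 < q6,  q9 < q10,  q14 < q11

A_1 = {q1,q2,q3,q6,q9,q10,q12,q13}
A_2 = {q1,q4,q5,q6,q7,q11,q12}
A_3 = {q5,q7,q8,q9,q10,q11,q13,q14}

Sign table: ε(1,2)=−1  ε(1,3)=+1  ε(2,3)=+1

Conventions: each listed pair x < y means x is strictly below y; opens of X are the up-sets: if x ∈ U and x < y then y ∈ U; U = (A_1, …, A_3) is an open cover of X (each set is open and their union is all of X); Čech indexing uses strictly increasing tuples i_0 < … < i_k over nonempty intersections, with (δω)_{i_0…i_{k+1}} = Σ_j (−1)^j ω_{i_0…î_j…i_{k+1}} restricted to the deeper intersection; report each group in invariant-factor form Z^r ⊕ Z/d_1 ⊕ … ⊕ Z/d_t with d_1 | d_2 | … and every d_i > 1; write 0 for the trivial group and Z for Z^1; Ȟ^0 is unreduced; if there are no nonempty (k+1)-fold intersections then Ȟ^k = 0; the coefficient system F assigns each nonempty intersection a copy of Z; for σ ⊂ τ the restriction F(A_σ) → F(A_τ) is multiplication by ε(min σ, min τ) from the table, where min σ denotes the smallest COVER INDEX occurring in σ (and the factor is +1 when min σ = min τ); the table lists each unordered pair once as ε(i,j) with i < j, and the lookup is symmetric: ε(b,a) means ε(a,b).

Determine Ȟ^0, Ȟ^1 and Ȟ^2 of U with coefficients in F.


nonempty intersections:
  A12={q1,q6,q12} A13={q9,q10,q13} A23={q5,q7,q11}
C dims 3,3; δ0: rk 3, SNF 1^2·2
Ȟ^0: (3−3)−0=0 ⇒ 0
Ȟ^1: (3−0)−3=0 plus torsion [2] ⇒ Z/2
Ȟ^2: (0−0)−0=0 ⇒ 0

Ȟ^0(U;F) ≅ 0, Ȟ^1(U;F) ≅ Z/2, Ȟ^2(U;F) ≅ 0
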